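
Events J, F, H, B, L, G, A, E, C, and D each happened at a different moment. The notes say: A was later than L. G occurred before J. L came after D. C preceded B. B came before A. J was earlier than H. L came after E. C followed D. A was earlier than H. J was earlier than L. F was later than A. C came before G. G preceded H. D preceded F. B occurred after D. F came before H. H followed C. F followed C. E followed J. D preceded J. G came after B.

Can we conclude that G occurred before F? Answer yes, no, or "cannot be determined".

yes

Chain the constraints: G → J → L → A → F. Each link is directly stated, so G comes before F.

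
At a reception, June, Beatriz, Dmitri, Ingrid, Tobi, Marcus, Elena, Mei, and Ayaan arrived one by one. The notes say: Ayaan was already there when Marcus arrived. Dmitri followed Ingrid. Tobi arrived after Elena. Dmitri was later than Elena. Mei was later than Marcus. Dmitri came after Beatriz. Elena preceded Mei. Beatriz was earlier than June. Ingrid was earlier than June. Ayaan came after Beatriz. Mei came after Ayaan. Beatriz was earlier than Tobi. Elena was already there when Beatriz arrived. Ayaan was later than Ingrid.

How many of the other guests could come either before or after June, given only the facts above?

5

Forced before June: Beatriz, Elena, and Ingrid.
That leaves Ayaan, Dmitri, Marcus, Mei, and Tobi with no forced order relative to June — 5.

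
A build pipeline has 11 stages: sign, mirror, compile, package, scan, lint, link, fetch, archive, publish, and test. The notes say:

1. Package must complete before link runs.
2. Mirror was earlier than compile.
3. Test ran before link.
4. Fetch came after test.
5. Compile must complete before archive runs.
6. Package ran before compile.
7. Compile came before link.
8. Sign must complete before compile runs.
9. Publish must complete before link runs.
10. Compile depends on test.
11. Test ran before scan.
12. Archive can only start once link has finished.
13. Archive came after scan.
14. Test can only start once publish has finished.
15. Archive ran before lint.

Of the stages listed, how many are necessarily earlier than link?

Directly stated before link: compile, package, publish, and test.
Mirror reaches link via mirror → compile → link.
Sign reaches link via sign → compile → link.
No chain forces scan (or any of the others) ahead of link.
That's compile, mirror, package, publish, sign, and test — 6 in all.

6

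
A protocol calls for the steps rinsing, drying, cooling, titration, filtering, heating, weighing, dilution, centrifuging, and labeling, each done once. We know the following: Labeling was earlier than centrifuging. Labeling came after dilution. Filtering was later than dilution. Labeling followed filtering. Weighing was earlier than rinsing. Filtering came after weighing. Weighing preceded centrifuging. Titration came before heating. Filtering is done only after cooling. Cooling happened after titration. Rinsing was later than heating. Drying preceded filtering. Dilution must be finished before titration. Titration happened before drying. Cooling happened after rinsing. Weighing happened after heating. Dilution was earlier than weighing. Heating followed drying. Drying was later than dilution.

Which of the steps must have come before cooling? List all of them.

Directly stated before cooling: rinsing and titration.
Dilution reaches cooling via dilution → titration → cooling.
Drying reaches cooling via drying → heating → rinsing → cooling.
Heating reaches cooling via heating → rinsing → cooling.
Likewise weighing reaches cooling by chaining the stated constraints.
No chain forces labeling (or any of the others) ahead of cooling.

dilution, drying, heating, rinsing, titration, weighing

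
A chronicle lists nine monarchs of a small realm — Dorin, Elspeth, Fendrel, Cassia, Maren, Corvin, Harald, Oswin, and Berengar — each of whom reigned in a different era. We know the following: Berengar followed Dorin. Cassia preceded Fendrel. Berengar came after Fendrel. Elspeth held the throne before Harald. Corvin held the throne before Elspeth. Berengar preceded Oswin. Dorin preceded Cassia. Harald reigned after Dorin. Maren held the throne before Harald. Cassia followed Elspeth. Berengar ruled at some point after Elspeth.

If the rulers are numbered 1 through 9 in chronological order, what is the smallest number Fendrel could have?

Cassia, Corvin, Dorin, and Elspeth must all come before Fendrel — 4 forced predecessors.
Nothing else is forced ahead of Fendrel, so their earliest slot is position 4 + 1 = 5.

5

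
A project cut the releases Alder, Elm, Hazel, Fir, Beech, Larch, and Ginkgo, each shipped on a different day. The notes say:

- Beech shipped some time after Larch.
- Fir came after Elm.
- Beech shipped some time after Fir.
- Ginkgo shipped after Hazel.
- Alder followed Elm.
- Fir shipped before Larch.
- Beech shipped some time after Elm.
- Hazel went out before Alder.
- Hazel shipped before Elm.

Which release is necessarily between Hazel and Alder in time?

Elm

Tracing the constraints gives Hazel → Elm → Alder, so Elm sits after Hazel and before Alder.
No other release is forced both after Hazel and before Alder.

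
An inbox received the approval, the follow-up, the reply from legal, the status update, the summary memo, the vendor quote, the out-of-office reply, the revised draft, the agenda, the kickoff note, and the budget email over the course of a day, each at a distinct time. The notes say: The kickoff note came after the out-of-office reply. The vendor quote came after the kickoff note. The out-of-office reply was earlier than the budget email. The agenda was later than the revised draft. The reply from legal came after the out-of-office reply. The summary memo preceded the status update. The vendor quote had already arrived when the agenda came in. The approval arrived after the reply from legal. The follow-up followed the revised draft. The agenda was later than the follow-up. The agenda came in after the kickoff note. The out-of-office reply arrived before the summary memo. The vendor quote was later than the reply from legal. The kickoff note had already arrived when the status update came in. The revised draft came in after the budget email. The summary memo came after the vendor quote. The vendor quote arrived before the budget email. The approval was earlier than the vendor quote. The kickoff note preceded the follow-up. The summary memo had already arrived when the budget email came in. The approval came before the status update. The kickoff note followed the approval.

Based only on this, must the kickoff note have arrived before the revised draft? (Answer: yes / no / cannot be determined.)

Chain the constraints: the kickoff note → the vendor quote → the budget email → the revised draft. Each link is directly stated, so the kickoff note comes before the revised draft.

yes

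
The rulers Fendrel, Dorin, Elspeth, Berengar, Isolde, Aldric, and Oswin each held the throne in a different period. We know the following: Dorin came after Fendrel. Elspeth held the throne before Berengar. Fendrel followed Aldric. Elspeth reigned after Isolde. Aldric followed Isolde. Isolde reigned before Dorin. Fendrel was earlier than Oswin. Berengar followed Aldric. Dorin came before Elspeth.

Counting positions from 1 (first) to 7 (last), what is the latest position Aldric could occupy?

Aldric must come before Berengar, Dorin, Elspeth, Fendrel, and Oswin — 5 rulers forced after them.
Everything else can be placed before Aldric in some valid order, so Aldric can sit as late as position 7 − 5 = 2.

2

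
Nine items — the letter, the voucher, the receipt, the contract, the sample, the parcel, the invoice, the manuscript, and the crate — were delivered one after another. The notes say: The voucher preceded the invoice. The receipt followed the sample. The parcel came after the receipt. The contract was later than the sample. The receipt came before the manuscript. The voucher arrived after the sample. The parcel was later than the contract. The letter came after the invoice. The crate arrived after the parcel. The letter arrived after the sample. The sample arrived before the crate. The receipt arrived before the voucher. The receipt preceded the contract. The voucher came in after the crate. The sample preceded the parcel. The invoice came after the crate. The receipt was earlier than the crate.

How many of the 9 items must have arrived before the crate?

Directly stated before the crate: the parcel, the receipt, and the sample.
The contract reaches the crate via the contract → the parcel → the crate.
No chain forces the voucher (or any of the others) ahead of the crate.
That's the contract, the parcel, the receipt, and the sample — 4 in all.

4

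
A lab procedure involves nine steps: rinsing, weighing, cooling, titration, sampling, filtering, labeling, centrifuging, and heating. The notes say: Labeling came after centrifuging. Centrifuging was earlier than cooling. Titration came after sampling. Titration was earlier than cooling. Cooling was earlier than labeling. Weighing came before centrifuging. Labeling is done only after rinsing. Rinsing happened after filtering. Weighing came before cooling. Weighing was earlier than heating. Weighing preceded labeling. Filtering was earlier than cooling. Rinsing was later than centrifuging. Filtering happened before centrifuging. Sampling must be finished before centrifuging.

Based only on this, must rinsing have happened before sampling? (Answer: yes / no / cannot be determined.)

no

Tracing the constraints gives sampling → centrifuging → rinsing, so sampling must come before rinsing.
That means rinsing cannot be before sampling.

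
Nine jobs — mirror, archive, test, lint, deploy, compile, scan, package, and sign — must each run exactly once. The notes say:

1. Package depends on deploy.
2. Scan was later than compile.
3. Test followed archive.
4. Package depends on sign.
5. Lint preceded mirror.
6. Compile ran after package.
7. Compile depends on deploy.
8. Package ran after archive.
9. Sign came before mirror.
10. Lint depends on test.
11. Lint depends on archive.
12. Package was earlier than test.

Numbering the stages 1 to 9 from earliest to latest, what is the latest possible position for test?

Test must come before lint and mirror — 2 stages forced after it.
Everything else can be placed before test in some valid order, so test can sit as late as position 9 − 2 = 7.

7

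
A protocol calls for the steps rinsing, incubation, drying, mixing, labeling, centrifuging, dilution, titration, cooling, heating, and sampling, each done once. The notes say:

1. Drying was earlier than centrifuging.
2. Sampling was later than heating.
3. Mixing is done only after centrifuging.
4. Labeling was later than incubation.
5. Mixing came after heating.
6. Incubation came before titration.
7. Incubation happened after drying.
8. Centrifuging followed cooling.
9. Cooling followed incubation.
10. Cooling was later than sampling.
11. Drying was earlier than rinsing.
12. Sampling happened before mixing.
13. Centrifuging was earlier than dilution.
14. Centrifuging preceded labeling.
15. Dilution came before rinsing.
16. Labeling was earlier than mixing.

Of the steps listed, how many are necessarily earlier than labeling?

6

Directly stated before labeling: centrifuging and incubation.
Cooling reaches labeling via cooling → centrifuging → labeling.
Drying reaches labeling via drying → centrifuging → labeling.
Heating reaches labeling via heating → sampling → cooling → centrifuging → labeling.
Likewise sampling reaches labeling by chaining the stated constraints.
No chain forces titration (or any of the others) ahead of labeling.
That's centrifuging, cooling, drying, heating, incubation, and sampling — 6 in all.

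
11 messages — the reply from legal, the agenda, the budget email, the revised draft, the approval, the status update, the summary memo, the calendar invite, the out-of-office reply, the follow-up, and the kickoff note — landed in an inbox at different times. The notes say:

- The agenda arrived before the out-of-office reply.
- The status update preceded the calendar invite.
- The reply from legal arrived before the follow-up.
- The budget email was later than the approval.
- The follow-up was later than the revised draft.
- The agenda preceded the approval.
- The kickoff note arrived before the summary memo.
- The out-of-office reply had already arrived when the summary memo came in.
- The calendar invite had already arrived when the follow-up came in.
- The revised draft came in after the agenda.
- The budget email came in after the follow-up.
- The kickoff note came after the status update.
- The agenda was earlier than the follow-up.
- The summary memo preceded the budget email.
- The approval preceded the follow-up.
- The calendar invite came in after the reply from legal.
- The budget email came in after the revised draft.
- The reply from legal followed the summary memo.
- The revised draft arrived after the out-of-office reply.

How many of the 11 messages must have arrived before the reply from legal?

5

Directly stated before the reply from legal: the summary memo.
The agenda reaches the reply from legal via the agenda → the out-of-office reply → the summary memo → the reply from legal.
The kickoff note reaches the reply from legal via the kickoff note → the summary memo → the reply from legal.
The out-of-office reply reaches the reply from legal via the out-of-office reply → the summary memo → the reply from legal.
Likewise the status update reaches the reply from legal by chaining the stated constraints.
No chain forces the revised draft (or any of the others) ahead of the reply from legal.
That's the agenda, the kickoff note, the out-of-office reply, the status update, and the summary memo — 5 in all.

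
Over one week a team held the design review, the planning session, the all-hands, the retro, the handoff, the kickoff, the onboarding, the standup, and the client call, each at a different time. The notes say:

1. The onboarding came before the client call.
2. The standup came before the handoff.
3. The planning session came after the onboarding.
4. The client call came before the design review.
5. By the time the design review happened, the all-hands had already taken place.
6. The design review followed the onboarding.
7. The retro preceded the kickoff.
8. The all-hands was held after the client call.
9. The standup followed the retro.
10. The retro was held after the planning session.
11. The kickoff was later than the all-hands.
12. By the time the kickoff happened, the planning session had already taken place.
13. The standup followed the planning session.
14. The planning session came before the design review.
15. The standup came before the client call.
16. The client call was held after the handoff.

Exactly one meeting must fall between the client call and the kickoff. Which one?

Tracing the constraints gives the client call → the all-hands → the kickoff, so the all-hands sits after the client call and before the kickoff.
No other meeting is forced both after the client call and before the kickoff.

the all-hands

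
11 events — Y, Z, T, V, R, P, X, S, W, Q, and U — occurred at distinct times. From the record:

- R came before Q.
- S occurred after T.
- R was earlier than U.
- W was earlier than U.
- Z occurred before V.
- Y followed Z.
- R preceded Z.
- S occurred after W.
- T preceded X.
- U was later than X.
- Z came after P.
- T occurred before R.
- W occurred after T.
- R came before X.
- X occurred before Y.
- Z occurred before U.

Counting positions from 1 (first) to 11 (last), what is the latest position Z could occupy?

Z must come before U, V, and Y — 3 events forced after it.
Everything else can be placed before Z in some valid order, so Z can sit as late as position 11 − 3 = 8.

8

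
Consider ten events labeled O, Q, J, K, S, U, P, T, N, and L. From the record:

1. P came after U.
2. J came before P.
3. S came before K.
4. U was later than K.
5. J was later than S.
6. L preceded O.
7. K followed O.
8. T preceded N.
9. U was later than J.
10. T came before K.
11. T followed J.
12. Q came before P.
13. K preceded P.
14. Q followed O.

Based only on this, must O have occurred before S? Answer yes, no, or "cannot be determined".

cannot be determined

No chain of stated constraints runs from O to S, and none runs from S to O either.
So the relative order of O and S is not fixed by the given facts.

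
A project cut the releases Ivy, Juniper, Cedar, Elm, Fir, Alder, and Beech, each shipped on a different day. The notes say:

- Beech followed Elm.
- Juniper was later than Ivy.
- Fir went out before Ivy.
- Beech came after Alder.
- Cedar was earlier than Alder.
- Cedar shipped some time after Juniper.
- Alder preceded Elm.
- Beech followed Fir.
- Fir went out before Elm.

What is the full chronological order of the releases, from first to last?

Fir, Ivy, Juniper, Cedar, Alder, Elm, Beech

The constraints fix every adjacent pair, so only one ordering works:
Fir → Ivy → Juniper → Cedar → Alder → Elm → Beech.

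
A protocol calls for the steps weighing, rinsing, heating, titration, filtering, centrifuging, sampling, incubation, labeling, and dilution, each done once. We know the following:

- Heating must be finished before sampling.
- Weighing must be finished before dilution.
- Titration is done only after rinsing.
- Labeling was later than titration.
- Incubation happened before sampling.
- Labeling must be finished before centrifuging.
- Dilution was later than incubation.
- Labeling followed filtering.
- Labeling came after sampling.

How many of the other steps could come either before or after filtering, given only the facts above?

Forced after filtering: centrifuging and labeling.
That leaves dilution, heating, incubation, rinsing, sampling, titration, and weighing with no forced order relative to filtering — 7.

7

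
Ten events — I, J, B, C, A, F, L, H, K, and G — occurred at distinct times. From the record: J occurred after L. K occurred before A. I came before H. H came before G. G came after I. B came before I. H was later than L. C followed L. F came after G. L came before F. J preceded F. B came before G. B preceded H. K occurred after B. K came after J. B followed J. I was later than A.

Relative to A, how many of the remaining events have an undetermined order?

Forced before A: B, J, K, and L; forced after A: F, G, H, and I.
That leaves C with no forced order relative to A — 1.

1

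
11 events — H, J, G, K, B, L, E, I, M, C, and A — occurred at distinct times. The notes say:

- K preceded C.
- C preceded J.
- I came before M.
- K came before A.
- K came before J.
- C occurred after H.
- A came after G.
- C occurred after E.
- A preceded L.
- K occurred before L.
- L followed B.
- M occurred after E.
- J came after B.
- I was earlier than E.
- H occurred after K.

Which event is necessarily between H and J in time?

C

Tracing the constraints gives H → C → J, so C sits after H and before J.
No other event is forced both after H and before J.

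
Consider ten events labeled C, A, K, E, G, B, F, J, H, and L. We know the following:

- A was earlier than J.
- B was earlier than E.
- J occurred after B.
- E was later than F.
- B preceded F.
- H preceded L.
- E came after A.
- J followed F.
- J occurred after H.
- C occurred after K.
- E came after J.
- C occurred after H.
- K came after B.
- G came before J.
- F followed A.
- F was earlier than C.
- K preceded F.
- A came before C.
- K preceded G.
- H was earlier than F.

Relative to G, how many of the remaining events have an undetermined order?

5

Forced before G: B and K; forced after G: E and J.
That leaves A, C, F, H, and L with no forced order relative to G — 5.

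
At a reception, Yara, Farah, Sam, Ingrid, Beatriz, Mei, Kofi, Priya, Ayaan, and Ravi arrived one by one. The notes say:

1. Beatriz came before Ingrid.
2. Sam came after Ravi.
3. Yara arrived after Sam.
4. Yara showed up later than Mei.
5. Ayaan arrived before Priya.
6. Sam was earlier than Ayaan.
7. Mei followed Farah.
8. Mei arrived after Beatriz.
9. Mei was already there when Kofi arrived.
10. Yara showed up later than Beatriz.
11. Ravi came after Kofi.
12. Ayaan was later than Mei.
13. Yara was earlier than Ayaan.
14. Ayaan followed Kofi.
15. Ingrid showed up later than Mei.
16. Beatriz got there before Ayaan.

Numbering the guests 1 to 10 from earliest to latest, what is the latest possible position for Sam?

7

Sam must come before Ayaan, Priya, and Yara — 3 guests forced after them.
Everything else can be placed before Sam in some valid order, so Sam can sit as late as position 10 − 3 = 7.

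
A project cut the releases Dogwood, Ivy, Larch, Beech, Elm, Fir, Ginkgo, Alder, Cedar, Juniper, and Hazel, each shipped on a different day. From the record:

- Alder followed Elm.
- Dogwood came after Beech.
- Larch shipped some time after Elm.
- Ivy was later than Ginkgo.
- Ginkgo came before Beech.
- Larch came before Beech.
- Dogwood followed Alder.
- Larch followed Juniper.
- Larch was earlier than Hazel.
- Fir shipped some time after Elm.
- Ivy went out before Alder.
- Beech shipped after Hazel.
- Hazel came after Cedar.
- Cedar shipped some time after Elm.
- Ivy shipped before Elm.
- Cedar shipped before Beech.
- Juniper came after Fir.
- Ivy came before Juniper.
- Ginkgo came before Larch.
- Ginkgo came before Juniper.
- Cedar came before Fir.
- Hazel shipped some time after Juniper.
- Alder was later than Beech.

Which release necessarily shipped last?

Every other release has a chain of constraints placing it before Dogwood, so Dogwood is last.

Dogwood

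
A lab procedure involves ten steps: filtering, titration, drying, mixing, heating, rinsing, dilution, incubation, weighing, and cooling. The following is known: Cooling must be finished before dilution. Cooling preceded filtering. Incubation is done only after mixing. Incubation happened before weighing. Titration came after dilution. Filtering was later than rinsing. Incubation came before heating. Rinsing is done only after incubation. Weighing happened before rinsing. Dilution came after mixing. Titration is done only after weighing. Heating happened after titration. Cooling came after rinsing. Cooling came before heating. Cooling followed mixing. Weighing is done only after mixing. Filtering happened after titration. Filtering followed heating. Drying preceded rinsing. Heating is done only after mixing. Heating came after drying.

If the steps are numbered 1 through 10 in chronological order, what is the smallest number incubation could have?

2

Mixing must come before incubation — 1 forced predecessor.
Nothing else is forced ahead of incubation, so its earliest slot is position 1 + 1 = 2.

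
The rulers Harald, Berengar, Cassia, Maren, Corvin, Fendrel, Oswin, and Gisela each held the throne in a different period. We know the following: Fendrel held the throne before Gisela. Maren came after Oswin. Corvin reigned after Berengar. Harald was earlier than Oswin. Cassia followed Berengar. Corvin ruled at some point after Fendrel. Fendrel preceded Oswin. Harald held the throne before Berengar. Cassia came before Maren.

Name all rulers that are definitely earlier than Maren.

Berengar, Cassia, Fendrel, Harald, Oswin

Directly stated before Maren: Cassia and Oswin.
Berengar reaches Maren via Berengar → Cassia → Maren.
Fendrel reaches Maren via Fendrel → Oswin → Maren.
Harald reaches Maren via Harald → Oswin → Maren.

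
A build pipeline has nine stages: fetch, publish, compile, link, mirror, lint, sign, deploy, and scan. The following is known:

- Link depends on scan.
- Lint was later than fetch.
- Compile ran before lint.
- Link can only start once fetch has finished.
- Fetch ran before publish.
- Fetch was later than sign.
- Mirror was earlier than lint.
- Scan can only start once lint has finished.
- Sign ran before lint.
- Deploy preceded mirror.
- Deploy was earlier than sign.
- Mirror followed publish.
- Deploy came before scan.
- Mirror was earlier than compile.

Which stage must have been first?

deploy

Deploy has a chain of constraints placing it before every other stage, so deploy must be first.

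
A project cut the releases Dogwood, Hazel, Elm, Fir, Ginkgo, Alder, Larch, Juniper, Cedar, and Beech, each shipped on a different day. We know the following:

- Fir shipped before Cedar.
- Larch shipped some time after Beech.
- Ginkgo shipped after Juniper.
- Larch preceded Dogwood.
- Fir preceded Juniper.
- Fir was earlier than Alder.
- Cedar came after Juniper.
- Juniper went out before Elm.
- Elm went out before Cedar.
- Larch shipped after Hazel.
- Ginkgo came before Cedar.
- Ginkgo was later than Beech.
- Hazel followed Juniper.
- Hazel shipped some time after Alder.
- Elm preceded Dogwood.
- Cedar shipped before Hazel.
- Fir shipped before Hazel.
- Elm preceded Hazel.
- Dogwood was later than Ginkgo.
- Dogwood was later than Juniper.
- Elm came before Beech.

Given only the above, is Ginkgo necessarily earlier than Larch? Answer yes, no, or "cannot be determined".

Chain the constraints: Ginkgo → Cedar → Hazel → Larch. Each link is directly stated, so Ginkgo comes before Larch.

yes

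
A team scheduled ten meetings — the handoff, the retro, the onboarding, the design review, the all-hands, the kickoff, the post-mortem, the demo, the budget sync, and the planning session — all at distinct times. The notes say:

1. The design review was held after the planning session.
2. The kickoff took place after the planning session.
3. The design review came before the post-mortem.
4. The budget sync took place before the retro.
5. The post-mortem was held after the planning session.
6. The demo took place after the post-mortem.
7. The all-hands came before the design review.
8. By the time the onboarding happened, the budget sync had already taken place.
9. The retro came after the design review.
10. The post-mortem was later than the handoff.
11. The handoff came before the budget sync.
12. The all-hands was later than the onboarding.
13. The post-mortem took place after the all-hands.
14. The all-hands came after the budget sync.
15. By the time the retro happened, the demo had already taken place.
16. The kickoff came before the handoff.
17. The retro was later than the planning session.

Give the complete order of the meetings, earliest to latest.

the planning session, the kickoff, the handoff, the budget sync, the onboarding, the all-hands, the design review, the post-mortem, the demo, the retro

The constraints fix every adjacent pair, so only one ordering works:
the planning session → the kickoff → the handoff → the budget sync → the onboarding → the all-hands → the design review → the post-mortem → the demo → the retro.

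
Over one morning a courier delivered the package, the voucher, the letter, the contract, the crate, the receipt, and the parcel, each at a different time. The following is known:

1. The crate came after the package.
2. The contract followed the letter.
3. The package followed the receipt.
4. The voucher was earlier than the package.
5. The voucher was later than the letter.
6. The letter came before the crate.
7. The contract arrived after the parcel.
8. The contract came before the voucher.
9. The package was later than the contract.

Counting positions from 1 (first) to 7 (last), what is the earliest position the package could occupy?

The contract, the letter, the parcel, the receipt, and the voucher must all come before the package — 5 forced predecessors.
Nothing else is forced ahead of the package, so its earliest slot is position 5 + 1 = 6.

6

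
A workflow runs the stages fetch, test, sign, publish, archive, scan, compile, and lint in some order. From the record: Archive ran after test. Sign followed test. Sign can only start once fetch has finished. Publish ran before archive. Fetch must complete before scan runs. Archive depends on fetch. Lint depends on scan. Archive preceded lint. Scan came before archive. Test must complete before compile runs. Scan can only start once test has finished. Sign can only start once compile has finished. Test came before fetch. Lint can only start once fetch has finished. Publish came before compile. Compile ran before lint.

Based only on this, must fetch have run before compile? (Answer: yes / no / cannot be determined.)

cannot be determined

No chain of stated constraints runs from fetch to compile, and none runs from compile to fetch either.
So the relative order of fetch and compile is not fixed by the given facts.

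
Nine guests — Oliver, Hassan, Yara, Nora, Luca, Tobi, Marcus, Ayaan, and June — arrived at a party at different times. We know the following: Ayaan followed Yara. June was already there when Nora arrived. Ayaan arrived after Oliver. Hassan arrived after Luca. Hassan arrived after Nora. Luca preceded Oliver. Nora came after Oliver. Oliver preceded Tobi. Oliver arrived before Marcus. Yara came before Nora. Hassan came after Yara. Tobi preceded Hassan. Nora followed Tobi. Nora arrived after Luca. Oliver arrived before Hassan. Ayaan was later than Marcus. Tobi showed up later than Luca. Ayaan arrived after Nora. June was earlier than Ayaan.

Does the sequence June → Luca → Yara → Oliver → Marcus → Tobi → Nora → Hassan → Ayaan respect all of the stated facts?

Check each stated constraint against the proposed order — e.g. Luca is ahead of Hassan; June is ahead of Ayaan. Every pair is in the required order; nothing is violated.

yes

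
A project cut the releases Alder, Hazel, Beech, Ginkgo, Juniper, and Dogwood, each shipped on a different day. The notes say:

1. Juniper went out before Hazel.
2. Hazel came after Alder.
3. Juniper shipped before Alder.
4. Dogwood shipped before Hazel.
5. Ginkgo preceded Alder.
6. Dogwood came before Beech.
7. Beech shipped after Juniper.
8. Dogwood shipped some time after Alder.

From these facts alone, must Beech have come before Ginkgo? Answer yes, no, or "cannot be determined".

Tracing the constraints gives Ginkgo → Alder → Dogwood → Beech, so Ginkgo must come before Beech.
That means Beech cannot be before Ginkgo.

no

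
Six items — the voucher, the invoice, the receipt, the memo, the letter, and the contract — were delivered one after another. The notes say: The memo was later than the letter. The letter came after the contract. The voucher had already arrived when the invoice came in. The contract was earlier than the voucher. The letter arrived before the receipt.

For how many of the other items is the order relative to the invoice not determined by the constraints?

Forced before the invoice: the contract and the voucher.
That leaves the letter, the memo, and the receipt with no forced order relative to the invoice — 3.

3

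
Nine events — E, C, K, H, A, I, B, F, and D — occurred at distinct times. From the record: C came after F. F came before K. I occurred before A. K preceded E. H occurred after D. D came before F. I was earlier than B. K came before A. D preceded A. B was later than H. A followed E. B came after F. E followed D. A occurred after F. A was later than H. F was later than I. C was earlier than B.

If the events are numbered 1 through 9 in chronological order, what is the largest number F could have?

4

F must come before A, B, C, E, and K — 5 events forced after it.
Everything else can be placed before F in some valid order, so F can sit as late as position 9 − 5 = 4.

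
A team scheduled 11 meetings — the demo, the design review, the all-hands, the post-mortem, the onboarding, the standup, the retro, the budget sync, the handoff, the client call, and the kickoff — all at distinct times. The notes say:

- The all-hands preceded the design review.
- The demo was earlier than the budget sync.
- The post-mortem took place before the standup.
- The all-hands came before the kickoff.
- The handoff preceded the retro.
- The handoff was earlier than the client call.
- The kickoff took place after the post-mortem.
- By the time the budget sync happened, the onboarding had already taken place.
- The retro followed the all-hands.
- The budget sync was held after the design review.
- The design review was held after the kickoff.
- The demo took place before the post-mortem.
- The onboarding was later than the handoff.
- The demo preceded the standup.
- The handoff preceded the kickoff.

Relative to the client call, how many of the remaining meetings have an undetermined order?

9

Forced before the client call: the handoff.
That leaves the all-hands, the budget sync, the demo, the design review, the kickoff, the onboarding, the post-mortem, the retro, and the standup with no forced order relative to the client call — 9.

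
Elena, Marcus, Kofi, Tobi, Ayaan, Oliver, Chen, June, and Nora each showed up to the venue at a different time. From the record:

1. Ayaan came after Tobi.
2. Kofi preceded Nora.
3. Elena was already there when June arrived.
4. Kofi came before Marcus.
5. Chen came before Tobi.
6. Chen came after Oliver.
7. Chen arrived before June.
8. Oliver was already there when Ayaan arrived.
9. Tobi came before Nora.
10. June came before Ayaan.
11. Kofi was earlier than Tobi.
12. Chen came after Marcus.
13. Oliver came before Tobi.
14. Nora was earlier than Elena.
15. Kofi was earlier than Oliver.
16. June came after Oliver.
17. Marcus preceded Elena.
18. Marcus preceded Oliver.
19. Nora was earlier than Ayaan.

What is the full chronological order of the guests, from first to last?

The constraints fix every adjacent pair, so only one ordering works:
Kofi → Marcus → Oliver → Chen → Tobi → Nora → Elena → June → Ayaan.

Kofi, Marcus, Oliver, Chen, Tobi, Nora, Elena, June, Ayaan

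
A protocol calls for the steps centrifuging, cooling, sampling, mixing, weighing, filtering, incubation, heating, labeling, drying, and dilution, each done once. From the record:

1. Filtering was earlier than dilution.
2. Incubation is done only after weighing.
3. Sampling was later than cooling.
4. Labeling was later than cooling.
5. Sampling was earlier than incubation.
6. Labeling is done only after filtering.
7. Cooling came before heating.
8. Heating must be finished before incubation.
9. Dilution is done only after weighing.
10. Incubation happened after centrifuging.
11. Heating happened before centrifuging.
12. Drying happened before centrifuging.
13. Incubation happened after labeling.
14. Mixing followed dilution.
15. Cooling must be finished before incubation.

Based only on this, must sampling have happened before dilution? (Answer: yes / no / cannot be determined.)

cannot be determined

No chain of stated constraints runs from sampling to dilution, and none runs from dilution to sampling either.
So the relative order of sampling and dilution is not fixed by the given facts.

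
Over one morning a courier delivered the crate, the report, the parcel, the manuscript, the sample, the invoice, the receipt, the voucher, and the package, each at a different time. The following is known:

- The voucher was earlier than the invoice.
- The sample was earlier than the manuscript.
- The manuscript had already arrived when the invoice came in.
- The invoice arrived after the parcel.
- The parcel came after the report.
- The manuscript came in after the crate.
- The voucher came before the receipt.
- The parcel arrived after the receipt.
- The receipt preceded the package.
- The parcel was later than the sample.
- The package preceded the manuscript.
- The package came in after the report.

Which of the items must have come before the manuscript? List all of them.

the crate, the package, the receipt, the report, the sample, the voucher

Directly stated before the manuscript: the crate, the package, and the sample.
The receipt reaches the manuscript via the receipt → the package → the manuscript.
The report reaches the manuscript via the report → the package → the manuscript.
The voucher reaches the manuscript via the voucher → the receipt → the package → the manuscript.
No chain forces the invoice (or any of the others) ahead of the manuscript.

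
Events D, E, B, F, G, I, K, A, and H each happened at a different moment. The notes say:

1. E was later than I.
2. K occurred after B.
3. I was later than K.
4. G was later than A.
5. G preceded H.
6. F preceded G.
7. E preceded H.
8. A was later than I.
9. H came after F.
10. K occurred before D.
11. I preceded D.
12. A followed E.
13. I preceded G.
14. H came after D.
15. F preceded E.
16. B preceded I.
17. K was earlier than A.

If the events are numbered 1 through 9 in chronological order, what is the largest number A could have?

7

A must come before G and H — 2 events forced after it.
Everything else can be placed before A in some valid order, so A can sit as late as position 9 − 2 = 7.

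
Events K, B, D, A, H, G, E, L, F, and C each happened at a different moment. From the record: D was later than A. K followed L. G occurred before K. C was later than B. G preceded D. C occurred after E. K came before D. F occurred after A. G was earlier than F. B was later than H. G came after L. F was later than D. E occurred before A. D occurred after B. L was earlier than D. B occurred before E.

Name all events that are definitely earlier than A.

Directly stated before A: E.
B reaches A via B → E → A.
H reaches A via H → B → E → A.

B, E, H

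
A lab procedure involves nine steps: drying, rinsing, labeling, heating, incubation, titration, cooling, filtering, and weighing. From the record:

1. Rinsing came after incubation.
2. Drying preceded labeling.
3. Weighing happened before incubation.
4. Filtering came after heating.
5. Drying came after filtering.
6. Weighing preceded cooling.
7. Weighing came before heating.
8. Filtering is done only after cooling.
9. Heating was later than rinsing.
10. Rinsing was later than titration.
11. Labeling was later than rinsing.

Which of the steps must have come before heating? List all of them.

incubation, rinsing, titration, weighing

Directly stated before heating: rinsing and weighing.
Incubation reaches heating via incubation → rinsing → heating.
Titration reaches heating via titration → rinsing → heating.
No chain forces cooling (or any of the others) ahead of heating.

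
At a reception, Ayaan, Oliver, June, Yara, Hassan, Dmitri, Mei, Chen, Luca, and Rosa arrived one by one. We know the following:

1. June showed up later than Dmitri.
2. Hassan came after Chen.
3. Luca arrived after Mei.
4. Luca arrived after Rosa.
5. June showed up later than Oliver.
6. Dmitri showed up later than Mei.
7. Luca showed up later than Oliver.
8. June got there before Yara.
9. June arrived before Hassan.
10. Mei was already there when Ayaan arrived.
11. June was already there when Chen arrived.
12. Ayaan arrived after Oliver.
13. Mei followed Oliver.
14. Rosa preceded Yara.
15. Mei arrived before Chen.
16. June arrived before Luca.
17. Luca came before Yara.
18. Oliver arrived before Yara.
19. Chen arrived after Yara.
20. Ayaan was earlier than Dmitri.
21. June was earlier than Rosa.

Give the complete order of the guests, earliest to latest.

Oliver, Mei, Ayaan, Dmitri, June, Rosa, Luca, Yara, Chen, Hassan

The constraints fix every adjacent pair, so only one ordering works:
Oliver → Mei → Ayaan → Dmitri → June → Rosa → Luca → Yara → Chen → Hassan.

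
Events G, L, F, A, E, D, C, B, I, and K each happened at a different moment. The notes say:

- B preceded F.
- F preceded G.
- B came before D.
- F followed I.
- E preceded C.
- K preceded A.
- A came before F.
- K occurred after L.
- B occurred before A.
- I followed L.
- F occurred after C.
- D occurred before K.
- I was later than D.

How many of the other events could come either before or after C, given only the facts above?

6

Forced before C: E; forced after C: F and G.
That leaves A, B, D, I, K, and L with no forced order relative to C — 6.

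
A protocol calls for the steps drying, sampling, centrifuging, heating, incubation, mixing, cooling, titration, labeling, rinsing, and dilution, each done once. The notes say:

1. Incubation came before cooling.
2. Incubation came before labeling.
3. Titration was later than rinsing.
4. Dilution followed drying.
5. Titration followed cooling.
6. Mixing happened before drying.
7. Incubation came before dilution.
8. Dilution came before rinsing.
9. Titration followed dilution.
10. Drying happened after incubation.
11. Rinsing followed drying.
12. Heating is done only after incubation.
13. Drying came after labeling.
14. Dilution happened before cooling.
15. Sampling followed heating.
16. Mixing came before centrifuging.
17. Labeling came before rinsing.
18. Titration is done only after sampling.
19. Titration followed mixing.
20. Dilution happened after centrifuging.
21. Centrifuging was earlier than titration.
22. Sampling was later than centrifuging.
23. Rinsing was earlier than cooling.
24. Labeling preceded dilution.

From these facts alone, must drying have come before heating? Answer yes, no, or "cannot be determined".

No chain of stated constraints runs from drying to heating, and none runs from heating to drying either.
So the relative order of drying and heating is not fixed by the given facts.

cannot be determined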